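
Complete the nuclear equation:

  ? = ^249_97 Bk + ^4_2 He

Es-253

Conserve mass number: A = 249 + 4, so A = 253.
Conserve atomic number: Z = 97 + 2, so Z = 99.
Z = 99 is einsteinium, so the species is ^253_99 Es.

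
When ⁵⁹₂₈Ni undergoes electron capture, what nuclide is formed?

Electron capture: mass number changes by +0, atomic number by -1.
A: 59 = 59; Z: 28 − 1 = 27.
Z = 27 is cobalt, so the daughter is ⁵⁹₂₇Co.

Co-59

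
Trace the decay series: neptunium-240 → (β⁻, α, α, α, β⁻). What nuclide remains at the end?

Start: (A, Z) = (240, 93).
After β⁻: (240, 94).
After α: (236, 92).
After α: (232, 90).
After α: (228, 88).
After β⁻: (228, 89).
Z = 89 is actinium.

Ac-228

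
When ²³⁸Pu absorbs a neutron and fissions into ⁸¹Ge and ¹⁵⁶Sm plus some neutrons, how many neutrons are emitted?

Conserve mass number: 239 = 81 + 156 + k, so k = 239 − 237 = 2.
Check atomic number: 94 = 32 + 62 + 0 = 94. ✓

2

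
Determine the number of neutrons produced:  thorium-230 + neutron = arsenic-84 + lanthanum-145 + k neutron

Conserve mass number: 231 = 84 + 145 + k, so k = 231 − 229 = 2.
Check atomic number: 90 = 33 + 57 + 0 = 90. ✓

2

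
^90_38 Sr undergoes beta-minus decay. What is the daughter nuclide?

Y-90

Beta-minus decay: mass number changes by +0, atomic number by +1.
A: 90 = 90; Z: 38 + 1 = 39.
Z = 39 is yttrium, so the daughter is ^90_39 Y.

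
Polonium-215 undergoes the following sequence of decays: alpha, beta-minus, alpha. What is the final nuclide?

Start: (A, Z) = (215, 84).
After α: (211, 82).
After β⁻: (211, 83).
After α: (207, 81).
Z = 81 is thallium.

Tl-207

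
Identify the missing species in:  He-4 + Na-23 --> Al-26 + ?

Conserve mass number: 4 + 23 = 26 + A, so A = 1.
Conserve atomic number: 2 + 11 = 13 + Z, so Z = 0.
A = 1 and Z = 0 is n — a neutron.

neutron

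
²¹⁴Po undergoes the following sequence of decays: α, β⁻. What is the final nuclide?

Start: (A, Z) = (214, 84).
After α: (210, 82).
After β⁻: (210, 83).
Z = 83 is bismuth.

Bi-210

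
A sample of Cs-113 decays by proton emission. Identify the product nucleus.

Xe-112

Proton emission: mass number changes by -1, atomic number by -1.
A: 113 − 1 = 112; Z: 55 − 1 = 54.
Z = 54 is xenon, so the daughter is Xe-112.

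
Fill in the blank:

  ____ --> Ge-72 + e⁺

Conserve mass number: A = 72 + 0, so A = 72.
Conserve atomic number: Z = 32 + 1, so Z = 33.
Z = 33 is arsenic, so the species is As-72.

As-72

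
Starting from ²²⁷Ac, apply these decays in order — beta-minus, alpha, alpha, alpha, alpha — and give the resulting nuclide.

Start: (A, Z) = (227, 89).
After β⁻: (227, 90).
After α: (223, 88).
After α: (219, 86).
After α: (215, 84).
After α: (211, 82).
Z = 82 is lead.

Pb-211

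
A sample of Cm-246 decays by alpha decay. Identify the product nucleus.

Alpha decay: mass number changes by -4, atomic number by -2.
A: 246 − 4 = 242; Z: 96 − 2 = 94.
Z = 94 is plutonium, so the daughter is Pu-242.

Pu-242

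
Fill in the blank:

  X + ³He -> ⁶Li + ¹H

Conserve mass number: A + 3 = 6 + 1, so A = 4.
Conserve atomic number: Z + 2 = 3 + 1, so Z = 2.
A = 4 and Z = 2 is ⁴He — an alpha particle.

alpha particle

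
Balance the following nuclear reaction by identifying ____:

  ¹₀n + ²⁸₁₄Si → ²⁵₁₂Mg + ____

alpha particle

Conserve mass number: 1 + 28 = 25 + A, so A = 4.
Conserve atomic number: 0 + 14 = 12 + Z, so Z = 2.
A = 4 and Z = 2 is ⁴₂He — an alpha particle.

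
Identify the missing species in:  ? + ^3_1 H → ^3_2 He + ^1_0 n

proton

Conserve mass number: A + 3 = 3 + 1, so A = 1.
Conserve atomic number: Z + 1 = 2 + 0, so Z = 1.
A = 1 and Z = 1 is ^1_1 H — a proton.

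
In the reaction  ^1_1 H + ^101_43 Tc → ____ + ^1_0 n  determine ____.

Ru-101

Conserve mass number: 1 + 101 = A + 1, so A = 101.
Conserve atomic number: 1 + 43 = Z + 0, so Z = 44.
Z = 44 is ruthenium, so the species is ^101_44 Ru.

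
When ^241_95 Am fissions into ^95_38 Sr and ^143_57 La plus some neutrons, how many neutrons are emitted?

Conserve mass number: 241 = 95 + 143 + k, so k = 241 − 238 = 3.
Check atomic number: 95 = 38 + 57 + 0 = 95. ✓

3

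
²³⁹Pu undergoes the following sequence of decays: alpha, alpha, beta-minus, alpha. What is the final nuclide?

Ac-227

Start: (A, Z) = (239, 94).
After α: (235, 92).
After α: (231, 90).
After β⁻: (231, 91).
After α: (227, 89).
Z = 89 is actinium.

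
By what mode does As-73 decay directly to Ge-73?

beta-plus decay or electron capture

ΔA = 73 − 73 = 0; ΔZ = 32 − 33 = -1.
A is unchanged and Z drops by 1 — a proton has become a neutron (β⁺ emission or electron capture).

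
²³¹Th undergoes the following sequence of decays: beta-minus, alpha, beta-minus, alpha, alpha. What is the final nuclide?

Rn-219

Start: (A, Z) = (231, 90).
After β⁻: (231, 91).
After α: (227, 89).
After β⁻: (227, 90).
After α: (223, 88).
After α: (219, 86).
Z = 86 is radon.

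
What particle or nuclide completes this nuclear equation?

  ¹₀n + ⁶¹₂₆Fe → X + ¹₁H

Mn-61

Conserve mass number: 1 + 61 = A + 1, so A = 61.
Conserve atomic number: 0 + 26 = Z + 1, so Z = 25.
Z = 25 is manganese, so the species is ⁶¹₂₅Mn.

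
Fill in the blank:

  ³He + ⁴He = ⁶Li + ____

Conserve mass number: 3 + 4 = 6 + A, so A = 1.
Conserve atomic number: 2 + 2 = 3 + Z, so Z = 1.
A = 1 and Z = 1 is ¹H — a proton.

proton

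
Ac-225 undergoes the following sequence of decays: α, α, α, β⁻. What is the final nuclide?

Po-213

Start: (A, Z) = (225, 89).
After α: (221, 87).
After α: (217, 85).
After α: (213, 83).
After β⁻: (213, 84).
Z = 84 is polonium.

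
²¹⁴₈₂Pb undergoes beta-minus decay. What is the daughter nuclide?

Bi-214

Beta-minus decay: mass number changes by +0, atomic number by +1.
A: 214 = 214; Z: 82 + 1 = 83.
Z = 83 is bismuth, so the daughter is ²¹⁴₈₃Bi.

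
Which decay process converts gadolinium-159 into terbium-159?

ΔA = 159 − 159 = 0; ΔZ = 65 − 64 = +1.
A is unchanged and Z rises by 1 — a neutron has become a proton (β⁻ decay).

beta-minus decay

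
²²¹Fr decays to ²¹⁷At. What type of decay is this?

ΔA = 217 − 221 = -4; ΔZ = 85 − 87 = -2.
A drops by 4 and Z drops by 2 — the signature of alpha emission.

alpha decay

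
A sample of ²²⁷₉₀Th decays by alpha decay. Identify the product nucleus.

Alpha decay: mass number changes by -4, atomic number by -2.
A: 227 − 4 = 223; Z: 90 − 2 = 88.
Z = 88 is radium, so the daughter is ²²³₈₈Ra.

Ra-223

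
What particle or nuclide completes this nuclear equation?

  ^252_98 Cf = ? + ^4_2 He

Conserve mass number: 252 = A + 4, so A = 248.
Conserve atomic number: 98 = Z + 2, so Z = 96.
Z = 96 is curium, so the species is ^248_96 Cm.

Cm-248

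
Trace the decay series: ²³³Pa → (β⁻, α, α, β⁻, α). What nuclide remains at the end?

Start: (A, Z) = (233, 91).
After β⁻: (233, 92).
After α: (229, 90).
After α: (225, 88).
After β⁻: (225, 89).
After α: (221, 87).
Z = 87 is francium.

Fr-221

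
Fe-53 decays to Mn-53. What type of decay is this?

beta-plus decay or electron capture

ΔA = 53 − 53 = 0; ΔZ = 25 − 26 = -1.
A is unchanged and Z drops by 1 — a proton has become a neutron (β⁺ emission or electron capture).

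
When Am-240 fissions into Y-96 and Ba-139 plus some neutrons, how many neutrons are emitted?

5

Conserve mass number: 240 = 96 + 139 + k, so k = 240 − 235 = 5.
Check atomic number: 95 = 39 + 56 + 0 = 95. ✓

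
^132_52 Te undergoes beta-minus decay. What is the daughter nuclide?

Beta-minus decay: mass number changes by +0, atomic number by +1.
A: 132 = 132; Z: 52 + 1 = 53.
Z = 53 is iodine, so the daughter is ^132_53 I.

I-132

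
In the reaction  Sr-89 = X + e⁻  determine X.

Y-89

Conserve mass number: 89 = A + 0, so A = 89.
Conserve atomic number: 38 = Z − 1, so Z = 39.
Z = 39 is yttrium, so the species is Y-89.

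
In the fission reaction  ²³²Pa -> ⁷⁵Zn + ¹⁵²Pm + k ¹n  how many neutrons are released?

5

Conserve mass number: 232 = 75 + 152 + k, so k = 232 − 227 = 5.
Check atomic number: 91 = 30 + 61 + 0 = 91. ✓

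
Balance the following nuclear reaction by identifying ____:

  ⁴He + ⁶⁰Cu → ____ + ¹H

Conserve mass number: 4 + 60 = A + 1, so A = 63.
Conserve atomic number: 2 + 29 = Z + 1, so Z = 30.
Z = 30 is zinc, so the species is ⁶³Zn.

Zn-63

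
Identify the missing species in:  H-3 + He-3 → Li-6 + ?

gamma ray

Conserve mass number: 3 + 3 = 6 + A, so A = 0.
Conserve atomic number: 1 + 2 = 3 + Z, so Z = 0.
A = 0 and Z = 0 is γ — a gamma ray.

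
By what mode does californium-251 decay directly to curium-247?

alpha decay

ΔA = 247 − 251 = -4; ΔZ = 96 − 98 = -2.
A drops by 4 and Z drops by 2 — the signature of alpha emission.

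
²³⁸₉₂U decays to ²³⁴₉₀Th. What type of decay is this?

ΔA = 234 − 238 = -4; ΔZ = 90 − 92 = -2.
A drops by 4 and Z drops by 2 — the signature of alpha emission.

alpha decay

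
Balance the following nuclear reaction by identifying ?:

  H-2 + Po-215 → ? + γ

At-217

Conserve mass number: 2 + 215 = A + 0, so A = 217.
Conserve atomic number: 1 + 84 = Z + 0, so Z = 85.
Z = 85 is astatine, so the species is At-217.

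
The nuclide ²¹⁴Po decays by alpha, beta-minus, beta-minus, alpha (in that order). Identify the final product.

Start: (A, Z) = (214, 84).
After α: (210, 82).
After β⁻: (210, 83).
After β⁻: (210, 84).
After α: (206, 82).
Z = 82 is lead.

Pb-206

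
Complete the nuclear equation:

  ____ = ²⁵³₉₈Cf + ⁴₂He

Conserve mass number: A = 253 + 4, so A = 257.
Conserve atomic number: Z = 98 + 2, so Z = 100.
Z = 100 is fermium, so the species is ²⁵⁷₁₀₀Fm.

Fm-257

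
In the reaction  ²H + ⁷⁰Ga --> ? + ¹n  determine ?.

Ge-71

Conserve mass number: 2 + 70 = A + 1, so A = 71.
Conserve atomic number: 1 + 31 = Z + 0, so Z = 32.
Z = 32 is germanium, so the species is ⁷¹Ge.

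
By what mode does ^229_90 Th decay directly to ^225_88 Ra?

alpha decay

ΔA = 225 − 229 = -4; ΔZ = 88 − 90 = -2.
A drops by 4 and Z drops by 2 — the signature of alpha emission.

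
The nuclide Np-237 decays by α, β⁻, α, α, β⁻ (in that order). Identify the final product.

Start: (A, Z) = (237, 93).
After α: (233, 91).
After β⁻: (233, 92).
After α: (229, 90).
After α: (225, 88).
After β⁻: (225, 89).
Z = 89 is actinium.

Ac-225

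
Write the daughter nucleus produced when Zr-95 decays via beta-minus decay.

Beta-minus decay: mass number changes by +0, atomic number by +1.
A: 95 = 95; Z: 40 + 1 = 41.
Z = 41 is niobium, so the daughter is Nb-95.

Nb-95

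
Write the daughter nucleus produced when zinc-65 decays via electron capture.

Cu-65

Electron capture: mass number changes by +0, atomic number by -1.
A: 65 = 65; Z: 30 − 1 = 29.
Z = 29 is copper, so the daughter is copper-65.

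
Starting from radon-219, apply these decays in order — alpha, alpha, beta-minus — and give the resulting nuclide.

Start: (A, Z) = (219, 86).
After α: (215, 84).
After α: (211, 82).
After β⁻: (211, 83).
Z = 83 is bismuth.

Bi-211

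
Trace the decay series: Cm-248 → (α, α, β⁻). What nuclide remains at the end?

Start: (A, Z) = (248, 96).
After α: (244, 94).
After α: (240, 92).
After β⁻: (240, 93).
Z = 93 is neptunium.

Np-240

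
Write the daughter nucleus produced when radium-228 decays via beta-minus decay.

Ac-228

Beta-minus decay: mass number changes by +0, atomic number by +1.
A: 228 = 228; Z: 88 + 1 = 89.
Z = 89 is actinium, so the daughter is actinium-228.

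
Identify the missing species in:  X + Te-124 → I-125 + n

deuteron

Conserve mass number: A + 124 = 125 + 1, so A = 2.
Conserve atomic number: Z + 52 = 53 + 0, so Z = 1.
A = 2 and Z = 1 is H-2 — a deuteron.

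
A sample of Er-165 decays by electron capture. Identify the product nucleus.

Electron capture: mass number changes by +0, atomic number by -1.
A: 165 = 165; Z: 68 − 1 = 67.
Z = 67 is holmium, so the daughter is Ho-165.

Ho-165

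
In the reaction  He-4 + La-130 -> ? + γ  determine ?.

Pr-134

Conserve mass number: 4 + 130 = A + 0, so A = 134.
Conserve atomic number: 2 + 57 = Z + 0, so Z = 59.
Z = 59 is praseodymium, so the species is Pr-134.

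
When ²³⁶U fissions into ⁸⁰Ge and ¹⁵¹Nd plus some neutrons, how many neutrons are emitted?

Conserve mass number: 236 = 80 + 151 + k, so k = 236 − 231 = 5.
Check atomic number: 92 = 32 + 60 + 0 = 92. ✓

5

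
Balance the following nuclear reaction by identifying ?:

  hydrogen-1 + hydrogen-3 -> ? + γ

He-4

Conserve mass number: 1 + 3 = A + 0, so A = 4.
Conserve atomic number: 1 + 1 = Z + 0, so Z = 2.
A = 4 and Z = 2 is helium-4 — an alpha particle.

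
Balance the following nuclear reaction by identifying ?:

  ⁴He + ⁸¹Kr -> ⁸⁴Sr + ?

Conserve mass number: 4 + 81 = 84 + A, so A = 1.
Conserve atomic number: 2 + 36 = 38 + Z, so Z = 0.
A = 1 and Z = 0 is ¹n — a neutron.

neutron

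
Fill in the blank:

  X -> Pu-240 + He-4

Cm-244

Conserve mass number: A = 240 + 4, so A = 244.
Conserve atomic number: Z = 94 + 2, so Z = 96.
Z = 96 is curium, so the species is Cm-244.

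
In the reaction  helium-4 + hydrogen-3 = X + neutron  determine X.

Conserve mass number: 4 + 3 = A + 1, so A = 6.
Conserve atomic number: 2 + 1 = Z + 0, so Z = 3.
Z = 3 is lithium, so the species is lithium-6.

Li-6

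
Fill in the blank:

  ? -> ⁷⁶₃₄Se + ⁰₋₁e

Conserve mass number: A = 76 + 0, so A = 76.
Conserve atomic number: Z = 34 − 1, so Z = 33.
Z = 33 is arsenic, so the species is ⁷⁶₃₃As.

As-76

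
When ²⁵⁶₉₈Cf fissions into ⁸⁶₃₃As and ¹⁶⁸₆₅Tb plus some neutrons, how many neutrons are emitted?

2

Conserve mass number: 256 = 86 + 168 + k, so k = 256 − 254 = 2.
Check atomic number: 98 = 33 + 65 + 0 = 98. ✓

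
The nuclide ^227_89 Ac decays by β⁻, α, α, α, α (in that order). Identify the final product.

Start: (A, Z) = (227, 89).
After β⁻: (227, 90).
After α: (223, 88).
After α: (219, 86).
After α: (215, 84).
After α: (211, 82).
Z = 82 is lead.

Pb-211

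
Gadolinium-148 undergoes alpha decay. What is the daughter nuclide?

Sm-144

Alpha decay: mass number changes by -4, atomic number by -2.
A: 148 − 4 = 144; Z: 64 − 2 = 62.
Z = 62 is samarium, so the daughter is samarium-144.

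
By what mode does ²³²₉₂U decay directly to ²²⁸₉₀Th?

ΔA = 228 − 232 = -4; ΔZ = 90 − 92 = -2.
A drops by 4 and Z drops by 2 — the signature of alpha emission.

alpha decay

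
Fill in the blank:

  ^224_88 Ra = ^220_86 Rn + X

alpha particle

Conserve mass number: 224 = 220 + A, so A = 4.
Conserve atomic number: 88 = 86 + Z, so Z = 2.
A = 4 and Z = 2 is ^4_2 He — an alpha particle.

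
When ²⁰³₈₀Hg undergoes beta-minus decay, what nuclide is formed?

Beta-minus decay: mass number changes by +0, atomic number by +1.
A: 203 = 203; Z: 80 + 1 = 81.
Z = 81 is thallium, so the daughter is ²⁰³₈₁Tl.

Tl-203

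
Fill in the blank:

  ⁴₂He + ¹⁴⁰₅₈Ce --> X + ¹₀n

Conserve mass number: 4 + 140 = A + 1, so A = 143.
Conserve atomic number: 2 + 58 = Z + 0, so Z = 60.
Z = 60 is neodymium, so the species is ¹⁴³₆₀Nd.

Nd-143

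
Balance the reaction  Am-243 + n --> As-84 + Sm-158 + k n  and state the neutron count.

Conserve mass number: 244 = 84 + 158 + k, so k = 244 − 242 = 2.
Check atomic number: 95 = 33 + 62 + 0 = 95. ✓

2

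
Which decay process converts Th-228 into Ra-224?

alpha decay

ΔA = 224 − 228 = -4; ΔZ = 88 − 90 = -2.
A drops by 4 and Z drops by 2 — the signature of alpha emission.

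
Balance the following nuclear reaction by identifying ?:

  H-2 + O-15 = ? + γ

Conserve mass number: 2 + 15 = A + 0, so A = 17.
Conserve atomic number: 1 + 8 = Z + 0, so Z = 9.
Z = 9 is fluorine, so the species is F-17.

F-17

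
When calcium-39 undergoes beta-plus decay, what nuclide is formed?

K-39

Beta-plus decay: mass number changes by +0, atomic number by -1.
A: 39 = 39; Z: 20 − 1 = 19.
Z = 19 is potassium, so the daughter is potassium-39.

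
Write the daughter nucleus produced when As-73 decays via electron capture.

Ge-73

Electron capture: mass number changes by +0, atomic number by -1.
A: 73 = 73; Z: 33 − 1 = 32.
Z = 32 is germanium, so the daughter is Ge-73.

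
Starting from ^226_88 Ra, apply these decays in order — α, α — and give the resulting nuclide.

Po-218

Start: (A, Z) = (226, 88).
After α: (222, 86).
After α: (218, 84).
Z = 84 is polonium.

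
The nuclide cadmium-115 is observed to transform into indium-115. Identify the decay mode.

beta-minus decay

ΔA = 115 − 115 = 0; ΔZ = 49 − 48 = +1.
A is unchanged and Z rises by 1 — a neutron has become a proton (β⁻ decay).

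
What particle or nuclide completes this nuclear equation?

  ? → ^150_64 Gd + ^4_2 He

Conserve mass number: A = 150 + 4, so A = 154.
Conserve atomic number: Z = 64 + 2, so Z = 66.
Z = 66 is dysprosium, so the species is ^154_66 Dy.

Dy-154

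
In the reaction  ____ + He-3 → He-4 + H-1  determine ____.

deuteron

Conserve mass number: A + 3 = 4 + 1, so A = 2.
Conserve atomic number: Z + 2 = 2 + 1, so Z = 1.
A = 2 and Z = 1 is H-2 — a deuteron.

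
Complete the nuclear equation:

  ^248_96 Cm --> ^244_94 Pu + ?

Conserve mass number: 248 = 244 + A, so A = 4.
Conserve atomic number: 96 = 94 + Z, so Z = 2.
A = 4 and Z = 2 is ^4_2 He — an alpha particle.

alpha particle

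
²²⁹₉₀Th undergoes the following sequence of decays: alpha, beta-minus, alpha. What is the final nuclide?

Start: (A, Z) = (229, 90).
After α: (225, 88).
After β⁻: (225, 89).
After α: (221, 87).
Z = 87 is francium.

Fr-221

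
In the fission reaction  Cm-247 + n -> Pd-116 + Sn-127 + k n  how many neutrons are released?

Conserve mass number: 248 = 116 + 127 + k, so k = 248 − 243 = 5.
Check atomic number: 96 = 46 + 50 + 0 = 96. ✓

5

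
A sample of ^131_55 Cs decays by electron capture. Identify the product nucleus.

Xe-131

Electron capture: mass number changes by +0, atomic number by -1.
A: 131 = 131; Z: 55 − 1 = 54.
Z = 54 is xenon, so the daughter is ^131_54 Xe.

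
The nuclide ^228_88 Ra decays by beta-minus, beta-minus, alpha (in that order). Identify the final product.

Ra-224

Start: (A, Z) = (228, 88).
After β⁻: (228, 89).
After β⁻: (228, 90).
After α: (224, 88).
Z = 88 is radium.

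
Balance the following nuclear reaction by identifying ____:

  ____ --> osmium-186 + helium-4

Pt-190

Conserve mass number: A = 186 + 4, so A = 190.
Conserve atomic number: Z = 76 + 2, so Z = 78.
Z = 78 is platinum, so the species is platinum-190.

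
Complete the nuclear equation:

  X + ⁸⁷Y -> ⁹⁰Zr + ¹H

Conserve mass number: A + 87 = 90 + 1, so A = 4.
Conserve atomic number: Z + 39 = 40 + 1, so Z = 2.
A = 4 and Z = 2 is ⁴He — an alpha particle.

alpha particle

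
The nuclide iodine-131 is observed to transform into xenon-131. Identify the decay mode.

ΔA = 131 − 131 = 0; ΔZ = 54 − 53 = +1.
A is unchanged and Z rises by 1 — a neutron has become a proton (β⁻ decay).

beta-minus decay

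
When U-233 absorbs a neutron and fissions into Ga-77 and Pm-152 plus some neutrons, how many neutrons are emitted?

5

Conserve mass number: 234 = 77 + 152 + k, so k = 234 − 229 = 5.
Check atomic number: 92 = 31 + 61 + 0 = 92. ✓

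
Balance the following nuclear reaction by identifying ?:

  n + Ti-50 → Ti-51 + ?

Conserve mass number: 1 + 50 = 51 + A, so A = 0.
Conserve atomic number: 0 + 22 = 22 + Z, so Z = 0.
A = 0 and Z = 0 is γ — a gamma ray.

gamma ray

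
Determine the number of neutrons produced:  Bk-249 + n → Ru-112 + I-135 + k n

3

Conserve mass number: 250 = 112 + 135 + k, so k = 250 − 247 = 3.
Check atomic number: 97 = 44 + 53 + 0 = 97. ✓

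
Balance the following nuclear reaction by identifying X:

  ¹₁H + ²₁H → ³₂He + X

gamma ray

Conserve mass number: 1 + 2 = 3 + A, so A = 0.
Conserve atomic number: 1 + 1 = 2 + Z, so Z = 0.
A = 0 and Z = 0 is ⁰₀γ — a gamma ray.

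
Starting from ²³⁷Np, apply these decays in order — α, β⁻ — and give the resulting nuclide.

Start: (A, Z) = (237, 93).
After α: (233, 91).
After β⁻: (233, 92).
Z = 92 is uranium.

U-233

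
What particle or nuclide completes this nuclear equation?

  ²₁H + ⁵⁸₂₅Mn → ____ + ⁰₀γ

Conserve mass number: 2 + 58 = A + 0, so A = 60.
Conserve atomic number: 1 + 25 = Z + 0, so Z = 26.
Z = 26 is iron, so the species is ⁶⁰₂₆Fe.

Fe-60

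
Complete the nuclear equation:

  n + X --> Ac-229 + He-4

Conserve mass number: 1 + A = 229 + 4, so A = 232.
Conserve atomic number: 0 + Z = 89 + 2, so Z = 91.
Z = 91 is protactinium, so the species is Pa-232.

Pa-232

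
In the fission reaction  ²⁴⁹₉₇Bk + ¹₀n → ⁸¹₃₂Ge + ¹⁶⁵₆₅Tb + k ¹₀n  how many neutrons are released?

4

Conserve mass number: 250 = 81 + 165 + k, so k = 250 − 246 = 4.
Check atomic number: 97 = 32 + 65 + 0 = 97. ✓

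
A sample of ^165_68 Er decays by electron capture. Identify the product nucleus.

Ho-165

Electron capture: mass number changes by +0, atomic number by -1.
A: 165 = 165; Z: 68 − 1 = 67.
Z = 67 is holmium, so the daughter is ^165_67 Ho.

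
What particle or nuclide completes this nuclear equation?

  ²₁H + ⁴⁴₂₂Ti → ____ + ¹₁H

Conserve mass number: 2 + 44 = A + 1, so A = 45.
Conserve atomic number: 1 + 22 = Z + 1, so Z = 22.
Z = 22 is titanium, so the species is ⁴⁵₂₂Ti.

Ti-45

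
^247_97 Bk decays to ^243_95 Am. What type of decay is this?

alpha decay

ΔA = 243 − 247 = -4; ΔZ = 95 − 97 = -2.
A drops by 4 and Z drops by 2 — the signature of alpha emission.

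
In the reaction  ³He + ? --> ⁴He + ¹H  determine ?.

deuteron

Conserve mass number: 3 + A = 4 + 1, so A = 2.
Conserve atomic number: 2 + Z = 2 + 1, so Z = 1.
A = 2 and Z = 1 is ²H — a deuteron.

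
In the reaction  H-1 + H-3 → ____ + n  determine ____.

He-3

Conserve mass number: 1 + 3 = A + 1, so A = 3.
Conserve atomic number: 1 + 1 = Z + 0, so Z = 2.
Z = 2 is helium, so the species is He-3.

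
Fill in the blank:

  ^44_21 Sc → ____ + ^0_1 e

Ca-44

Conserve mass number: 44 = A + 0, so A = 44.
Conserve atomic number: 21 = Z + 1, so Z = 20.
Z = 20 is calcium, so the species is ^44_20 Ca.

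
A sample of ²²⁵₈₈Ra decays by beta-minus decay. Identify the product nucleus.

Ac-225

Beta-minus decay: mass number changes by +0, atomic number by +1.
A: 225 = 225; Z: 88 + 1 = 89.
Z = 89 is actinium, so the daughter is ²²⁵₈₉Ac.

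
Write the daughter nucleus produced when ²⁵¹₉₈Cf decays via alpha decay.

Alpha decay: mass number changes by -4, atomic number by -2.
A: 251 − 4 = 247; Z: 98 − 2 = 96.
Z = 96 is curium, so the daughter is ²⁴⁷₉₆Cm.

Cm-247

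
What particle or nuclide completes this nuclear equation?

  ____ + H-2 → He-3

Conserve mass number: A + 2 = 3, so A = 1.
Conserve atomic number: Z + 1 = 2, so Z = 1.
A = 1 and Z = 1 is H-1 — a proton.

proton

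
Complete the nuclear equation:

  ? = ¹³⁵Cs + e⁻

Xe-135

Conserve mass number: A = 135 + 0, so A = 135.
Conserve atomic number: Z = 55 − 1, so Z = 54.
Z = 54 is xenon, so the species is ¹³⁵Xe.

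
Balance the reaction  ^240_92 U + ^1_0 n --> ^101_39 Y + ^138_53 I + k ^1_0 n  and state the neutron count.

2

Conserve mass number: 241 = 101 + 138 + k, so k = 241 − 239 = 2.
Check atomic number: 92 = 39 + 53 + 0 = 92. ✓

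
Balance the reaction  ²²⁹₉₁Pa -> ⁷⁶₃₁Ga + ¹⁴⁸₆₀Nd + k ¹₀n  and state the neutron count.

Conserve mass number: 229 = 76 + 148 + k, so k = 229 − 224 = 5.
Check atomic number: 91 = 31 + 60 + 0 = 91. ✓

5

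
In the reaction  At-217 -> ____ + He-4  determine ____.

Bi-213

Conserve mass number: 217 = A + 4, so A = 213.
Conserve atomic number: 85 = Z + 2, so Z = 83.
Z = 83 is bismuth, so the species is Bi-213.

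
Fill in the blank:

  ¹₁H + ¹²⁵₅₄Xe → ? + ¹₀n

Conserve mass number: 1 + 125 = A + 1, so A = 125.
Conserve atomic number: 1 + 54 = Z + 0, so Z = 55.
Z = 55 is caesium, so the species is ¹²⁵₅₅Cs.

Cs-125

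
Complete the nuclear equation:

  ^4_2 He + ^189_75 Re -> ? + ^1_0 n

Ir-192

Conserve mass number: 4 + 189 = A + 1, so A = 192.
Conserve atomic number: 2 + 75 = Z + 0, so Z = 77.
Z = 77 is iridium, so the species is ^192_77 Ir.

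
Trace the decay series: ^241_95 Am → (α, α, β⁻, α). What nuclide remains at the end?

Th-229

Start: (A, Z) = (241, 95).
After α: (237, 93).
After α: (233, 91).
After β⁻: (233, 92).
After α: (229, 90).
Z = 90 is thorium.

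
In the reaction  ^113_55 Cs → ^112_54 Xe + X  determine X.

proton

Conserve mass number: 113 = 112 + A, so A = 1.
Conserve atomic number: 55 = 54 + Z, so Z = 1.
A = 1 and Z = 1 is ^1_1 H — a proton.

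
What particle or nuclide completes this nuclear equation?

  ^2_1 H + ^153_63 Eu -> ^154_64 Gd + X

neutron

Conserve mass number: 2 + 153 = 154 + A, so A = 1.
Conserve atomic number: 1 + 63 = 64 + Z, so Z = 0.
A = 1 and Z = 0 is ^1_0 n — a neutron.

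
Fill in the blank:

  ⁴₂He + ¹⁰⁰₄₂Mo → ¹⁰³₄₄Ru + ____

neutron

Conserve mass number: 4 + 100 = 103 + A, so A = 1.
Conserve atomic number: 2 + 42 = 44 + Z, so Z = 0.
A = 1 and Z = 0 is ¹₀n — a neutron.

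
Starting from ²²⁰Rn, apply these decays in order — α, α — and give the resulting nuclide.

Start: (A, Z) = (220, 86).
After α: (216, 84).
After α: (212, 82).
Z = 82 is lead.

Pb-212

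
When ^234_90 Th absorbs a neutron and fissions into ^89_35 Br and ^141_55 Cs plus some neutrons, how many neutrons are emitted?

Conserve mass number: 235 = 89 + 141 + k, so k = 235 − 230 = 5.
Check atomic number: 90 = 35 + 55 + 0 = 90. ✓

5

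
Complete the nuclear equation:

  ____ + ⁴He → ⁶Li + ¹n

Conserve mass number: A + 4 = 6 + 1, so A = 3.
Conserve atomic number: Z + 2 = 3 + 0, so Z = 1.
A = 3 and Z = 1 is ³H — a triton.

triton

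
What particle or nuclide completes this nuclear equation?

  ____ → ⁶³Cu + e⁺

Conserve mass number: A = 63 + 0, so A = 63.
Conserve atomic number: Z = 29 + 1, so Z = 30.
Z = 30 is zinc, so the species is ⁶³Zn.

Zn-63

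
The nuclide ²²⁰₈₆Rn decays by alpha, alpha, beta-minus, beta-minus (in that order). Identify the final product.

Po-212

Start: (A, Z) = (220, 86).
After α: (216, 84).
After α: (212, 82).
After β⁻: (212, 83).
After β⁻: (212, 84).
Z = 84 is polonium.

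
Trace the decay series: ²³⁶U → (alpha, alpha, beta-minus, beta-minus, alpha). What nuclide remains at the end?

Ra-224

Start: (A, Z) = (236, 92).
After α: (232, 90).
After α: (228, 88).
After β⁻: (228, 89).
After β⁻: (228, 90).
After α: (224, 88).
Z = 88 is radium.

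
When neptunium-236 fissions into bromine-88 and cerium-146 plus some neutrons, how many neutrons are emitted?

2

Conserve mass number: 236 = 88 + 146 + k, so k = 236 − 234 = 2.
Check atomic number: 93 = 35 + 58 + 0 = 93. ✓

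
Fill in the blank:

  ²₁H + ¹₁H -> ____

Conserve mass number: 2 + 1 = A, so A = 3.
Conserve atomic number: 1 + 1 = Z, so Z = 2.
Z = 2 is helium, so the species is ³₂He.

He-3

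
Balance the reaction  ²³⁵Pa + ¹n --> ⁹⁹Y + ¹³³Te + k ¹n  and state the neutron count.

4

Conserve mass number: 236 = 99 + 133 + k, so k = 236 − 232 = 4.
Check atomic number: 91 = 39 + 52 + 0 = 91. ✓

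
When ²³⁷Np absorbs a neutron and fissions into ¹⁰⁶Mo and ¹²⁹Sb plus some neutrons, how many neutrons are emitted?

Conserve mass number: 238 = 106 + 129 + k, so k = 238 − 235 = 3.
Check atomic number: 93 = 42 + 51 + 0 = 93. ✓

3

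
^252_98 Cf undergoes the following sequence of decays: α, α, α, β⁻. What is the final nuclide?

Start: (A, Z) = (252, 98).
After α: (248, 96).
After α: (244, 94).
After α: (240, 92).
After β⁻: (240, 93).
Z = 93 is neptunium.

Np-240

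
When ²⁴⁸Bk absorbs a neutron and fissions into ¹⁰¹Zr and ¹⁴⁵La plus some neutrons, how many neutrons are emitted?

3

Conserve mass number: 249 = 101 + 145 + k, so k = 249 − 246 = 3.
Check atomic number: 97 = 40 + 57 + 0 = 97. ✓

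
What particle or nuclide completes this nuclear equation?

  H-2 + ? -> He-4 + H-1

Conserve mass number: 2 + A = 4 + 1, so A = 3.
Conserve atomic number: 1 + Z = 2 + 1, so Z = 2.
Z = 2 is helium, so the species is He-3.

He-3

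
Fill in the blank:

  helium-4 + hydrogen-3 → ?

Conserve mass number: 4 + 3 = A, so A = 7.
Conserve atomic number: 2 + 1 = Z, so Z = 3.
Z = 3 is lithium, so the species is lithium-7.

Li-7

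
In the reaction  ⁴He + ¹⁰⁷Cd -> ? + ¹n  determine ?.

Conserve mass number: 4 + 107 = A + 1, so A = 110.
Conserve atomic number: 2 + 48 = Z + 0, so Z = 50.
Z = 50 is tin, so the species is ¹¹⁰Sn.

Sn-110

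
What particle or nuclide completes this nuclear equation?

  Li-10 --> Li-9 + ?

neutron

Conserve mass number: 10 = 9 + A, so A = 1.
Conserve atomic number: 3 = 3 + Z, so Z = 0.
A = 1 and Z = 0 is n — a neutron.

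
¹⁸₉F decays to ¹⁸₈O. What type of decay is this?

beta-plus decay or electron capture

ΔA = 18 − 18 = 0; ΔZ = 8 − 9 = -1.
A is unchanged and Z drops by 1 — a proton has become a neutron (β⁺ emission or electron capture).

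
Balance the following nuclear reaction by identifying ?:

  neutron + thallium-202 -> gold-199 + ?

alpha particle

Conserve mass number: 1 + 202 = 199 + A, so A = 4.
Conserve atomic number: 0 + 81 = 79 + Z, so Z = 2.
A = 4 and Z = 2 is helium-4 — an alpha particle.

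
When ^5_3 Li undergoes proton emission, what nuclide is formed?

Proton emission: mass number changes by -1, atomic number by -1.
A: 5 − 1 = 4; Z: 3 − 1 = 2.
Z = 2 is helium, so the daughter is ^4_2 He.

He-4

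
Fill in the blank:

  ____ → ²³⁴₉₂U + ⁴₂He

Conserve mass number: A = 234 + 4, so A = 238.
Conserve atomic number: Z = 92 + 2, so Z = 94.
Z = 94 is plutonium, so the species is ²³⁸₉₄Pu.

Pu-238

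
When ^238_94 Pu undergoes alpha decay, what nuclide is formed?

Alpha decay: mass number changes by -4, atomic number by -2.
A: 238 − 4 = 234; Z: 94 − 2 = 92.
Z = 92 is uranium, so the daughter is ^234_92 U.

U-234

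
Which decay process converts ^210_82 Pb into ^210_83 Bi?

ΔA = 210 − 210 = 0; ΔZ = 83 − 82 = +1.
A is unchanged and Z rises by 1 — a neutron has become a proton (β⁻ decay).

beta-minus decay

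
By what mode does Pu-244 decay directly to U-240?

ΔA = 240 − 244 = -4; ΔZ = 92 − 94 = -2.
A drops by 4 and Z drops by 2 — the signature of alpha emission.

alpha decay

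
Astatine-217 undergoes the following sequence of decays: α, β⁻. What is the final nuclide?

Po-213

Start: (A, Z) = (217, 85).
After α: (213, 83).
After β⁻: (213, 84).
Z = 84 is polonium.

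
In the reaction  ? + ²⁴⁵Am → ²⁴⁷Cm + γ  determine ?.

Conserve mass number: A + 245 = 247 + 0, so A = 2.
Conserve atomic number: Z + 95 = 96 + 0, so Z = 1.
A = 2 and Z = 1 is ²H — a deuteron.

deuteron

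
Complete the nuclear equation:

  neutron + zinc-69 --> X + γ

Conserve mass number: 1 + 69 = A + 0, so A = 70.
Conserve atomic number: 0 + 30 = Z + 0, so Z = 30.
Z = 30 is zinc, so the species is zinc-70.

Zn-70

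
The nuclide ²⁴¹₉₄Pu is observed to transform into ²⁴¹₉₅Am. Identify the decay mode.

beta-minus decay

ΔA = 241 − 241 = 0; ΔZ = 95 − 94 = +1.
A is unchanged and Z rises by 1 — a neutron has become a proton (β⁻ decay).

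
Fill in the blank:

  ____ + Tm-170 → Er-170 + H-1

Conserve mass number: A + 170 = 170 + 1, so A = 1.
Conserve atomic number: Z + 69 = 68 + 1, so Z = 0.
A = 1 and Z = 0 is n — a neutron.

neutron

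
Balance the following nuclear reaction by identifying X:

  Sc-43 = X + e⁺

Conserve mass number: 43 = A + 0, so A = 43.
Conserve atomic number: 21 = Z + 1, so Z = 20.
Z = 20 is calcium, so the species is Ca-43.

Ca-43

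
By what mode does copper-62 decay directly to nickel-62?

ΔA = 62 − 62 = 0; ΔZ = 28 − 29 = -1.
A is unchanged and Z drops by 1 — a proton has become a neutron (β⁺ emission or electron capture).

beta-plus decay or electron capture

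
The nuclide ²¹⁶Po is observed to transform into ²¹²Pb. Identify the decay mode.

ΔA = 212 − 216 = -4; ΔZ = 82 − 84 = -2.
A drops by 4 and Z drops by 2 — the signature of alpha emission.

alpha decay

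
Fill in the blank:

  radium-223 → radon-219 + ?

alpha particle

Conserve mass number: 223 = 219 + A, so A = 4.
Conserve atomic number: 88 = 86 + Z, so Z = 2.
A = 4 and Z = 2 is helium-4 — an alpha particle.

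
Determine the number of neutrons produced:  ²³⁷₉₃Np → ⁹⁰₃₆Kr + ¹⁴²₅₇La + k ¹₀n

Conserve mass number: 237 = 90 + 142 + k, so k = 237 − 232 = 5.
Check atomic number: 93 = 36 + 57 + 0 = 93. ✓

5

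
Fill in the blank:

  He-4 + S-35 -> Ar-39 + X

gamma ray

Conserve mass number: 4 + 35 = 39 + A, so A = 0.
Conserve atomic number: 2 + 16 = 18 + Z, so Z = 0.
A = 0 and Z = 0 is γ — a gamma ray.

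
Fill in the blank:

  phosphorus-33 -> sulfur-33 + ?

beta-minus particle

Conserve mass number: 33 = 33 + A, so A = 0.
Conserve atomic number: 15 = 16 + Z, so Z = -1.
A = 0 and Z = -1 is e⁻ — a beta-minus particle.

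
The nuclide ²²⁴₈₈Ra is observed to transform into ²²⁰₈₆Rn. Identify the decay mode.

alpha decay

ΔA = 220 − 224 = -4; ΔZ = 86 − 88 = -2.
A drops by 4 and Z drops by 2 — the signature of alpha emission.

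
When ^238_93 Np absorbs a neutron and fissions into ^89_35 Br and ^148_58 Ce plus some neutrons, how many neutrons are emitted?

Conserve mass number: 239 = 89 + 148 + k, so k = 239 − 237 = 2.
Check atomic number: 93 = 35 + 58 + 0 = 93. ✓

2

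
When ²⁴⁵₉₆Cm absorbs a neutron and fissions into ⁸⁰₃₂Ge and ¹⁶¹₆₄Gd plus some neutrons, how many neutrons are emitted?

5

Conserve mass number: 246 = 80 + 161 + k, so k = 246 − 241 = 5.
Check atomic number: 96 = 32 + 64 + 0 = 96. ✓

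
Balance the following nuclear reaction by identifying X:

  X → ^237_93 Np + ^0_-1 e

Conserve mass number: A = 237 + 0, so A = 237.
Conserve atomic number: Z = 93 − 1, so Z = 92.
Z = 92 is uranium, so the species is ^237_92 U.

U-237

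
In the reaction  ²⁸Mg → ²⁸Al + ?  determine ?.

beta-minus particle

Conserve mass number: 28 = 28 + A, so A = 0.
Conserve atomic number: 12 = 13 + Z, so Z = -1.
A = 0 and Z = -1 is e⁻ — a beta-minus particle.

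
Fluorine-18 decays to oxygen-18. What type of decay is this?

ΔA = 18 − 18 = 0; ΔZ = 8 − 9 = -1.
A is unchanged and Z drops by 1 — a proton has become a neutron (β⁺ emission or electron capture).

beta-plus decay or electron capture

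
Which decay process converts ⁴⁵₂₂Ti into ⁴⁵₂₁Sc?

beta-plus decay or electron capture

ΔA = 45 − 45 = 0; ΔZ = 21 − 22 = -1.
A is unchanged and Z drops by 1 — a proton has become a neutron (β⁺ emission or electron capture).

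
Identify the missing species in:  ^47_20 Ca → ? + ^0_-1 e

Conserve mass number: 47 = A + 0, so A = 47.
Conserve atomic number: 20 = Z − 1, so Z = 21.
Z = 21 is scandium, so the species is ^47_21 Sc.

Sc-47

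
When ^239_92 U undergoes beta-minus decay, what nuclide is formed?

Np-239

Beta-minus decay: mass number changes by +0, atomic number by +1.
A: 239 = 239; Z: 92 + 1 = 93.
Z = 93 is neptunium, so the daughter is ^239_93 Np.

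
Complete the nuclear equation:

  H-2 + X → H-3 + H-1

Conserve mass number: 2 + A = 3 + 1, so A = 2.
Conserve atomic number: 1 + Z = 1 + 1, so Z = 1.
A = 2 and Z = 1 is H-2 — a deuteron.

deuteron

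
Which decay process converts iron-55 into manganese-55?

beta-plus decay or electron capture

ΔA = 55 − 55 = 0; ΔZ = 25 − 26 = -1.
A is unchanged and Z drops by 1 — a proton has become a neutron (β⁺ emission or electron capture).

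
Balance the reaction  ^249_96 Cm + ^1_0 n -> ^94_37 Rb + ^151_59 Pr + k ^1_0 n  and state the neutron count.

5

Conserve mass number: 250 = 94 + 151 + k, so k = 250 − 245 = 5.
Check atomic number: 96 = 37 + 59 + 0 = 96. ✓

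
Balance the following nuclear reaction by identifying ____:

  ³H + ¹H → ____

He-4

Conserve mass number: 3 + 1 = A, so A = 4.
Conserve atomic number: 1 + 1 = Z, so Z = 2.
A = 4 and Z = 2 is ⁴He — an alpha particle.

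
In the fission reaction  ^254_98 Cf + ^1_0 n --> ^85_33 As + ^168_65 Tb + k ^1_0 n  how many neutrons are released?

2

Conserve mass number: 255 = 85 + 168 + k, so k = 255 − 253 = 2.
Check atomic number: 98 = 33 + 65 + 0 = 98. ✓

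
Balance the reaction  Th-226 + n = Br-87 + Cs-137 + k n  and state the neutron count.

Conserve mass number: 227 = 87 + 137 + k, so k = 227 − 224 = 3.
Check atomic number: 90 = 35 + 55 + 0 = 90. ✓

3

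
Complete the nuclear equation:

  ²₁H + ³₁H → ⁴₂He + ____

neutron

Conserve mass number: 2 + 3 = 4 + A, so A = 1.
Conserve atomic number: 1 + 1 = 2 + Z, so Z = 0.
A = 1 and Z = 0 is ¹₀n — a neutron.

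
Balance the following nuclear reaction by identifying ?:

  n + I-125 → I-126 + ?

Conserve mass number: 1 + 125 = 126 + A, so A = 0.
Conserve atomic number: 0 + 53 = 53 + Z, so Z = 0.
A = 0 and Z = 0 is γ — a gamma ray.

gamma ray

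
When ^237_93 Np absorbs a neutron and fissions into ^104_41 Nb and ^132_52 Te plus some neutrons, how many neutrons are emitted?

Conserve mass number: 238 = 104 + 132 + k, so k = 238 − 236 = 2.
Check atomic number: 93 = 41 + 52 + 0 = 93. ✓

2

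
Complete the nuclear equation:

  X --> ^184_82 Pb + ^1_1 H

Bi-185

Conserve mass number: A = 184 + 1, so A = 185.
Conserve atomic number: Z = 82 + 1, so Z = 83.
Z = 83 is bismuth, so the species is ^185_83 Bi.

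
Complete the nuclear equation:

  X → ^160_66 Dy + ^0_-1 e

Conserve mass number: A = 160 + 0, so A = 160.
Conserve atomic number: Z = 66 − 1, so Z = 65.
Z = 65 is terbium, so the species is ^160_65 Tb.

Tb-160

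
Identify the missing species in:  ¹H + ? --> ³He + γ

deuteron

Conserve mass number: 1 + A = 3 + 0, so A = 2.
Conserve atomic number: 1 + Z = 2 + 0, so Z = 1.
A = 2 and Z = 1 is ²H — a deuteron.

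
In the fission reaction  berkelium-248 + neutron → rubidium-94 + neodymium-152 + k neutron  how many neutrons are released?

3

Conserve mass number: 249 = 94 + 152 + k, so k = 249 − 246 = 3.
Check atomic number: 97 = 37 + 60 + 0 = 97. ✓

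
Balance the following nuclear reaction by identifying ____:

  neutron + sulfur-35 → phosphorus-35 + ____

Conserve mass number: 1 + 35 = 35 + A, so A = 1.
Conserve atomic number: 0 + 16 = 15 + Z, so Z = 1.
A = 1 and Z = 1 is hydrogen-1 — a proton.

proton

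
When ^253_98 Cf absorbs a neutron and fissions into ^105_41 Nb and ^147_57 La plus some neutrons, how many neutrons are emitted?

Conserve mass number: 254 = 105 + 147 + k, so k = 254 − 252 = 2.
Check atomic number: 98 = 41 + 57 + 0 = 98. ✓

2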